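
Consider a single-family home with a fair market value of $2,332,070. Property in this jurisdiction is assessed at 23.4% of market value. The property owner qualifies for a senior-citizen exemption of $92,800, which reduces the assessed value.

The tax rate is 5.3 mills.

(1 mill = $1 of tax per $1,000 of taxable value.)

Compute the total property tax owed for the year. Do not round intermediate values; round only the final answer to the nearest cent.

$2,400.39

Assessed value = $2,332,070 × 0.234 = $545,704.38
Taxable value = $545,704.38 − $92,800 = $452,904.38
Tax = $452,904.38 × 0.0053 = $2,400.393214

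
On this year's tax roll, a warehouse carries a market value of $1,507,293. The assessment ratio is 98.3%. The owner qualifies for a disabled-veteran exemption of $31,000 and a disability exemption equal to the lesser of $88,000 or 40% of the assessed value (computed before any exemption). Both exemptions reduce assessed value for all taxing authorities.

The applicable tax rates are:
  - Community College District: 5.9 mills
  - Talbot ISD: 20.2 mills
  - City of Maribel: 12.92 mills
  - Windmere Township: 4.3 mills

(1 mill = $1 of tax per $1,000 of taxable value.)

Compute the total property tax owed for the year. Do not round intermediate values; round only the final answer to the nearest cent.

Assessed value = $1,507,293 × 0.983 = $1,481,669.019
Disability exemption = min($88,000, 40% × $1,481,669.019) = min($88,000, $592,667.6076) = $88,000 (dollar cap binds)
Taxable value = $1,481,669.019 − $31,000 − $88,000 = $1,362,669.019
Community College District: $1,362,669.019 × 0.0059 = $8,039.7472121
Talbot ISD: $1,362,669.019 × 0.0202 = $27,525.9141838
City of Maribel: $1,362,669.019 × 0.01292 = $17,605.68372548
Windmere Township: $1,362,669.019 × 0.0043 = $5,859.4767817
Total = $59,030.82190308

$59,030.82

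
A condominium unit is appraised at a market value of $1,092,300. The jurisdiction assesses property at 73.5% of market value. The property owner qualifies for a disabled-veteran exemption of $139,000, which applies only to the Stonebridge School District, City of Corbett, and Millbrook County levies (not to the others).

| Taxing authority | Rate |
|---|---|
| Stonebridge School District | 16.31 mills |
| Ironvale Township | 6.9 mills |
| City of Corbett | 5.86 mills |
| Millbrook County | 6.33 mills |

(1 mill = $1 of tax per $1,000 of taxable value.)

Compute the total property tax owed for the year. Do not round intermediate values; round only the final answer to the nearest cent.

$24,459.05

Assessed value = $1,092,300 × 0.735 = $802,840.5
Stonebridge School District: ($802,840.5 − $139,000) × 0.01631 = $663,840.5 × 0.01631 = $10,827.238555
Ironvale Township: $802,840.5 × 0.0069 = $5,539.59945
City of Corbett: ($802,840.5 − $139,000) × 0.00586 = $663,840.5 × 0.00586 = $3,890.10533
Millbrook County: ($802,840.5 − $139,000) × 0.00633 = $663,840.5 × 0.00633 = $4,202.110365
Total = $24,459.0537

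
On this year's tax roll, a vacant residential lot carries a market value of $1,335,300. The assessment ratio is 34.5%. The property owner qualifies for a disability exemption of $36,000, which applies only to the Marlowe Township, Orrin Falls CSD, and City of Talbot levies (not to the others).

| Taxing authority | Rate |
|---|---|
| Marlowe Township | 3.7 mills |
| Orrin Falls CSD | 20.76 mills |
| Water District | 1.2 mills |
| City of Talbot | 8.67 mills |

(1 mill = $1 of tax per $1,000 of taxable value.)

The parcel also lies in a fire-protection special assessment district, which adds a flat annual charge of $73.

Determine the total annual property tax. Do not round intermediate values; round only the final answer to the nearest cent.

Assessed value = $1,335,300 × 0.345 = $460,678.5
Marlowe Township: ($460,678.5 − $36,000) × 0.0037 = $424,678.5 × 0.0037 = $1,571.31045
Orrin Falls CSD: ($460,678.5 − $36,000) × 0.02076 = $424,678.5 × 0.02076 = $8,816.32566
Water District: $460,678.5 × 0.0012 = $552.8142
City of Talbot: ($460,678.5 − $36,000) × 0.00867 = $424,678.5 × 0.00867 = $3,681.962595
Levies subtotal = $14,622.412905
Total = $14,622.412905 + $73 = $14,695.412905

$14,695.41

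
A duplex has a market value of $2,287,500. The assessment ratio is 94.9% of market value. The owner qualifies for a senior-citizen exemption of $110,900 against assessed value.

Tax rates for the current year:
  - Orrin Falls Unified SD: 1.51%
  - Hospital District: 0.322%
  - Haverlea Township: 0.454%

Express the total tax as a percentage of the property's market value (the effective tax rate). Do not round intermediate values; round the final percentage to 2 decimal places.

Assessed value = $2,287,500 × 0.949 = $2,170,837.5
Taxable value = $2,170,837.5 − $110,900 = $2,059,937.5
Orrin Falls Unified SD: $2,059,937.5 × 0.0151 = $31,105.05625
Hospital District: $2,059,937.5 × 0.00322 = $6,632.99875
Haverlea Township: $2,059,937.5 × 0.00454 = $9,352.11625
Total tax = $47,090.17125
Effective rate = $47,090.17125 ÷ $2,287,500 = 2.06% of market value

2.06%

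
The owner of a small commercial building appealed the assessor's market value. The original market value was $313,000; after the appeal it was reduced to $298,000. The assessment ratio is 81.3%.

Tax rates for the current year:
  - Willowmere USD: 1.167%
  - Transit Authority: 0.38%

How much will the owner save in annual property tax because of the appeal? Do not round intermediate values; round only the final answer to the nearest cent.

$188.66

Old assessed value = $313,000 × 0.813 = $254,469
New assessed value = $298,000 × 0.813 = $242,274
Combined rate = 0.01167 + 0.0038 = 0.01547
Old tax = $254,469 × 0.01547 = $3,936.63543
New tax = $242,274 × 0.01547 = $3,747.97878
Reduction = $3,936.63543 − $3,747.97878 = $188.65665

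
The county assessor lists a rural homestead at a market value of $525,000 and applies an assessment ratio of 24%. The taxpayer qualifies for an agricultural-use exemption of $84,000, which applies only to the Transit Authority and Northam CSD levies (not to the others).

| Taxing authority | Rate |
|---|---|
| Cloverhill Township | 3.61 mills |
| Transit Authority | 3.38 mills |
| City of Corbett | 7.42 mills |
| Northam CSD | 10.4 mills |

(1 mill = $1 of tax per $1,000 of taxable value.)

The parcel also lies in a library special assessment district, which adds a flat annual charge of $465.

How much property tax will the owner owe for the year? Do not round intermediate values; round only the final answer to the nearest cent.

$2,433.54

Assessed value = $525,000 × 0.24 = $126,000
Cloverhill Township: $126,000 × 0.00361 = $454.86
Transit Authority: ($126,000 − $84,000) × 0.00338 = $42,000 × 0.00338 = $141.96
City of Corbett: $126,000 × 0.00742 = $934.92
Northam CSD: ($126,000 − $84,000) × 0.0104 = $42,000 × 0.0104 = $436.8
Levies subtotal = $1,968.54
Total = $1,968.54 + $465 = $2,433.54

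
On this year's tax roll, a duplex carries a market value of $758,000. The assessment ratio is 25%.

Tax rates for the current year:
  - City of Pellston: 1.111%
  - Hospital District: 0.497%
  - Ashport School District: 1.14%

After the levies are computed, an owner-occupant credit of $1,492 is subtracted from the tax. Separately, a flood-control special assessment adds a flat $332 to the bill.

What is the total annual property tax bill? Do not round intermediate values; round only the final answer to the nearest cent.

Assessed value = $758,000 × 0.25 = $189,500
City of Pellston: $189,500 × 0.01111 = $2,105.345
Hospital District: $189,500 × 0.00497 = $941.815
Ashport School District: $189,500 × 0.0114 = $2,160.3
Levies subtotal = $5,207.46
After credit = $5,207.46 − $1,492 = $3,715.46
Total = $3,715.46 + $332 = $4,047.46

$4,047.46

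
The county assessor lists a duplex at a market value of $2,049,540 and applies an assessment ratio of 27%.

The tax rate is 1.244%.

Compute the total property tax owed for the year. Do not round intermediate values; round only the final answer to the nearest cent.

Assessed value = $2,049,540 × 0.27 = $553,375.8
Tax = $553,375.8 × 0.01244 = $6,883.994952

$6,883.99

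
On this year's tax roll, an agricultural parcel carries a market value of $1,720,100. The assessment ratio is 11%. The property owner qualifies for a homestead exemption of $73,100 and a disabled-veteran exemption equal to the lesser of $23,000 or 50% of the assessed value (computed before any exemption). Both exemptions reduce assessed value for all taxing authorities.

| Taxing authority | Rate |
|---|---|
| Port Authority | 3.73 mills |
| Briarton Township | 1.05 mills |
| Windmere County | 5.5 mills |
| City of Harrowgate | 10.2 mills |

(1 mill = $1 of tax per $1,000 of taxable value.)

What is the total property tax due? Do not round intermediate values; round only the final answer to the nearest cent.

Assessed value = $1,720,100 × 0.11 = $189,211
Disabled-veteran exemption = min($23,000, 50% × $189,211) = min($23,000, $94,605.5) = $23,000 (dollar cap binds)
Taxable value = $189,211 − $73,100 − $23,000 = $93,111
Port Authority: $93,111 × 0.00373 = $347.30403
Briarton Township: $93,111 × 0.00105 = $97.76655
Windmere County: $93,111 × 0.0055 = $512.1105
City of Harrowgate: $93,111 × 0.0102 = $949.7322
Total = $1,906.91328

$1,906.91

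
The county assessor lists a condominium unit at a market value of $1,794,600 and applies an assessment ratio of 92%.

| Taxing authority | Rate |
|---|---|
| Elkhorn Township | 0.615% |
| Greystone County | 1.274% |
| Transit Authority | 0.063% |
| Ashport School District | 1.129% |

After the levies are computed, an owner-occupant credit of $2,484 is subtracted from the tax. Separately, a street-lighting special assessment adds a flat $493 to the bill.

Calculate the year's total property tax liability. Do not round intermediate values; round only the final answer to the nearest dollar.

Assessed value = $1,794,600 × 0.92 = $1,651,032
Elkhorn Township: $1,651,032 × 0.00615 = $10,153.8468
Greystone County: $1,651,032 × 0.01274 = $21,034.14768
Transit Authority: $1,651,032 × 0.00063 = $1,040.15016
Ashport School District: $1,651,032 × 0.01129 = $18,640.15128
Levies subtotal = $50,868.29592
After credit = $50,868.29592 − $2,484 = $48,384.29592
Total = $48,384.29592 + $493 = $48,877.29592

$48,877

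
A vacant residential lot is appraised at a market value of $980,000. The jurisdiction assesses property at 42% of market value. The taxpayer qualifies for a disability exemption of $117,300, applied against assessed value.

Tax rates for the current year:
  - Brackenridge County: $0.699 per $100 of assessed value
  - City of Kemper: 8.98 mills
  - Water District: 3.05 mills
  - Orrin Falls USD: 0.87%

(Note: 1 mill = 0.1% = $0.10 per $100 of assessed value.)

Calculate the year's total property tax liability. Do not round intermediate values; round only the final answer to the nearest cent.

Assessed value = $980,000 × 0.42 = $411,600
Taxable value = $411,600 − $117,300 = $294,300
Brackenridge County: $294,300 × 0.00699 = $2,057.157
City of Kemper: $294,300 × 0.00898 = $2,642.814
Water District: $294,300 × 0.00305 = $897.615
Orrin Falls USD: $294,300 × 0.0087 = $2,560.41
Total = $8,157.996

$8,158.00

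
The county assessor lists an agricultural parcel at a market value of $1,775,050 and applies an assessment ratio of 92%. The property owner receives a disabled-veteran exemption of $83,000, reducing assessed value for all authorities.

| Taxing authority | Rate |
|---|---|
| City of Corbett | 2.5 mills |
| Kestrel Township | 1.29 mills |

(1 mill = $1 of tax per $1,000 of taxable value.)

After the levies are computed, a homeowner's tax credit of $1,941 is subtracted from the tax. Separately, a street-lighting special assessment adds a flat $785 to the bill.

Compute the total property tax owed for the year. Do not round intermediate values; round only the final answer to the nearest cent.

$4,718.67

Assessed value = $1,775,050 × 0.92 = $1,633,046
Taxable value = $1,633,046 − $83,000 = $1,550,046
City of Corbett: $1,550,046 × 0.0025 = $3,875.115
Kestrel Township: $1,550,046 × 0.00129 = $1,999.55934
Levies subtotal = $5,874.67434
After credit = $5,874.67434 − $1,941 = $3,933.67434
Total = $3,933.67434 + $785 = $4,718.67434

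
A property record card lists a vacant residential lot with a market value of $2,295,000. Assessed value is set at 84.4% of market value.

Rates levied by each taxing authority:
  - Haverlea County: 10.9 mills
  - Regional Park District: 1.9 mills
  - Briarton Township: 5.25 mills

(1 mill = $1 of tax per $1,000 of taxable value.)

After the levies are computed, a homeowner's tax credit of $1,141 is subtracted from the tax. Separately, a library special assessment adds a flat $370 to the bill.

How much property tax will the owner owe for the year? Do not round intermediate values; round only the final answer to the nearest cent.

$34,191.49

Assessed value = $2,295,000 × 0.844 = $1,936,980
Haverlea County: $1,936,980 × 0.0109 = $21,113.082
Regional Park District: $1,936,980 × 0.0019 = $3,680.262
Briarton Township: $1,936,980 × 0.00525 = $10,169.145
Levies subtotal = $34,962.489
After credit = $34,962.489 − $1,141 = $33,821.489
Total = $33,821.489 + $370 = $34,191.489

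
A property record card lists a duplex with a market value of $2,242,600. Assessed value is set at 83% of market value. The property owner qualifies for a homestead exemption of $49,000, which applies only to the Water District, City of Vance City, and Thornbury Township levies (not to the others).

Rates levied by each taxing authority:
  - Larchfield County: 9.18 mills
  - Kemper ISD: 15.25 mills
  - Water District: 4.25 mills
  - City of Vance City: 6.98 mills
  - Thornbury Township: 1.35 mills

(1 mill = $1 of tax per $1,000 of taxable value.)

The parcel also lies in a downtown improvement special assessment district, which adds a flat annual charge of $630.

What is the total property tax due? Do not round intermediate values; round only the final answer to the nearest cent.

$68,902.44

Assessed value = $2,242,600 × 0.83 = $1,861,358
Larchfield County: $1,861,358 × 0.00918 = $17,087.26644
Kemper ISD: $1,861,358 × 0.01525 = $28,385.7095
Water District: ($1,861,358 − $49,000) × 0.00425 = $1,812,358 × 0.00425 = $7,702.5215
City of Vance City: ($1,861,358 − $49,000) × 0.00698 = $1,812,358 × 0.00698 = $12,650.25884
Thornbury Township: ($1,861,358 − $49,000) × 0.00135 = $1,812,358 × 0.00135 = $2,446.6833
Levies subtotal = $68,272.43958
Total = $68,272.43958 + $630 = $68,902.43958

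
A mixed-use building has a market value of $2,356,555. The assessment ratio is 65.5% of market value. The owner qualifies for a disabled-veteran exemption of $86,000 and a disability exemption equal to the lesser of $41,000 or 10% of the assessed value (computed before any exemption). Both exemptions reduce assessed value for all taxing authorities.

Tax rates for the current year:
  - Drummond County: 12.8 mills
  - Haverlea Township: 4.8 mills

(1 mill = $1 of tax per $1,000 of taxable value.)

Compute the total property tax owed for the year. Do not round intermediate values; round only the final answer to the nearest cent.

Assessed value = $2,356,555 × 0.655 = $1,543,543.525
Disability exemption = min($41,000, 10% × $1,543,543.525) = min($41,000, $154,354.3525) = $41,000 (dollar cap binds)
Taxable value = $1,543,543.525 − $86,000 − $41,000 = $1,416,543.525
Drummond County: $1,416,543.525 × 0.0128 = $18,131.75712
Haverlea Township: $1,416,543.525 × 0.0048 = $6,799.40892
Total = $24,931.16604

$24,931.17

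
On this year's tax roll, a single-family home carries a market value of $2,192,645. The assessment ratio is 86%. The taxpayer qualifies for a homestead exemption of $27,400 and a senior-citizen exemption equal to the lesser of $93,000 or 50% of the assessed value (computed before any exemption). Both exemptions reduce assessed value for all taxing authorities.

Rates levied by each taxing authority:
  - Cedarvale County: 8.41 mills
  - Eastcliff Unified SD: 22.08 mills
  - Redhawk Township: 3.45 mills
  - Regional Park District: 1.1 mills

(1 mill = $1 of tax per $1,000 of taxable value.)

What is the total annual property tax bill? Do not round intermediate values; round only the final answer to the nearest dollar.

Assessed value = $2,192,645 × 0.86 = $1,885,674.7
Senior-citizen exemption = min($93,000, 50% × $1,885,674.7) = min($93,000, $942,837.35) = $93,000 (dollar cap binds)
Taxable value = $1,885,674.7 − $27,400 − $93,000 = $1,765,274.7
Cedarvale County: $1,765,274.7 × 0.00841 = $14,845.960227
Eastcliff Unified SD: $1,765,274.7 × 0.02208 = $38,977.265376
Redhawk Township: $1,765,274.7 × 0.00345 = $6,090.197715
Regional Park District: $1,765,274.7 × 0.0011 = $1,941.80217
Total = $61,855.225488

$61,855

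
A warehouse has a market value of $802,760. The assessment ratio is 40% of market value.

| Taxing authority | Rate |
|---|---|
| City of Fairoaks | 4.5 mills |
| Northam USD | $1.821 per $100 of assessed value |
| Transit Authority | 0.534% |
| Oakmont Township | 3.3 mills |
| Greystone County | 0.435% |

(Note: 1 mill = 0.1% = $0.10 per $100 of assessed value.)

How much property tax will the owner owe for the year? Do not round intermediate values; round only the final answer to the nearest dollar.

$11,463

Assessed value = $802,760 × 0.4 = $321,104
City of Fairoaks: $321,104 × 0.0045 = $1,444.968
Northam USD: $321,104 × 0.01821 = $5,847.30384
Transit Authority: $321,104 × 0.00534 = $1,714.69536
Oakmont Township: $321,104 × 0.0033 = $1,059.6432
Greystone County: $321,104 × 0.00435 = $1,396.8024
Total = $11,463.4128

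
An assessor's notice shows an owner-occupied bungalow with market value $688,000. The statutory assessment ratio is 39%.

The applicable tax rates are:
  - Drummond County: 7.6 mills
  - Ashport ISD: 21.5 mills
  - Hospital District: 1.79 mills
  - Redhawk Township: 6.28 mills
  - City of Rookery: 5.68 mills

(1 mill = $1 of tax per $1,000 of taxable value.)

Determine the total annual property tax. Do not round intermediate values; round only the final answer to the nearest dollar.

$11,498

Assessed value = $688,000 × 0.39 = $268,320
Drummond County: $268,320 × 0.0076 = $2,039.232
Ashport ISD: $268,320 × 0.0215 = $5,768.88
Hospital District: $268,320 × 0.00179 = $480.2928
Redhawk Township: $268,320 × 0.00628 = $1,685.0496
City of Rookery: $268,320 × 0.00568 = $1,524.0576
Total = $2,039.232 + $5,768.88 + $480.2928 + $1,685.0496 + $1,524.0576 = $11,497.512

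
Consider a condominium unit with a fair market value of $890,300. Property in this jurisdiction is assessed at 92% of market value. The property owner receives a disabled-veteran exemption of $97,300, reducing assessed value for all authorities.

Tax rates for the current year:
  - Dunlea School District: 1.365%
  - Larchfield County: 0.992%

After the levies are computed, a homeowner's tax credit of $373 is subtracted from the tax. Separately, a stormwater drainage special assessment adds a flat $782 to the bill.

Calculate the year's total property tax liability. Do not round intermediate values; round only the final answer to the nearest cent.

Assessed value = $890,300 × 0.92 = $819,076
Taxable value = $819,076 − $97,300 = $721,776
Dunlea School District: $721,776 × 0.01365 = $9,852.2424
Larchfield County: $721,776 × 0.00992 = $7,160.01792
Levies subtotal = $17,012.26032
After credit = $17,012.26032 − $373 = $16,639.26032
Total = $16,639.26032 + $782 = $17,421.26032

$17,421.26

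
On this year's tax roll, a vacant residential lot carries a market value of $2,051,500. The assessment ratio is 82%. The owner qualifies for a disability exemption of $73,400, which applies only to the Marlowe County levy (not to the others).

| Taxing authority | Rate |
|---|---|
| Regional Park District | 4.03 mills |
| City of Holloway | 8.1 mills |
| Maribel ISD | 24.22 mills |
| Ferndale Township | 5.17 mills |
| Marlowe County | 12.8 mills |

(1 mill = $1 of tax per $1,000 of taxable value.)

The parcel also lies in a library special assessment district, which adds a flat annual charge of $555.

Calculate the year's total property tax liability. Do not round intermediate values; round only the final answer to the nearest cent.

Assessed value = $2,051,500 × 0.82 = $1,682,230
Regional Park District: $1,682,230 × 0.00403 = $6,779.3869
City of Holloway: $1,682,230 × 0.0081 = $13,626.063
Maribel ISD: $1,682,230 × 0.02422 = $40,743.6106
Ferndale Township: $1,682,230 × 0.00517 = $8,697.1291
Marlowe County: ($1,682,230 − $73,400) × 0.0128 = $1,608,830 × 0.0128 = $20,593.024
Levies subtotal = $90,439.2136
Total = $90,439.2136 + $555 = $90,994.2136

$90,994.21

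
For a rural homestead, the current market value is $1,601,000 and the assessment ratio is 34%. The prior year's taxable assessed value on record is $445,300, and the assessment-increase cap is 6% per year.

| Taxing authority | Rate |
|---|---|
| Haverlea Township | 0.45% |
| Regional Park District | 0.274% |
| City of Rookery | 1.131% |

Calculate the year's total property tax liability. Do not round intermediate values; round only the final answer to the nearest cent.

Uncapped assessed value = $1,601,000 × 0.34 = $544,340
Cap limit = $445,300 × 1.06 = $472,018
Taxable assessed value = min($544,340, $472,018) = $472,018 (cap binds)
Haverlea Township: $472,018 × 0.0045 = $2,124.081
Regional Park District: $472,018 × 0.00274 = $1,293.32932
City of Rookery: $472,018 × 0.01131 = $5,338.52358
Total = $8,755.9339

$8,755.93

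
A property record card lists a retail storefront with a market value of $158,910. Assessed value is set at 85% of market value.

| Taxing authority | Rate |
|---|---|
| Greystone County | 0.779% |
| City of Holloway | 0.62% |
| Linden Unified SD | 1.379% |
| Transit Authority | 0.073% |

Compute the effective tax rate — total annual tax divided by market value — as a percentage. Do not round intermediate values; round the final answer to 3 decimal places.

Assessed value = $158,910 × 0.85 = $135,073.5
Greystone County: $135,073.5 × 0.00779 = $1,052.222565
City of Holloway: $135,073.5 × 0.0062 = $837.4557
Linden Unified SD: $135,073.5 × 0.01379 = $1,862.663565
Transit Authority: $135,073.5 × 0.00073 = $98.603655
Total tax = $3,850.945485
Effective rate = $3,850.945485 ÷ $158,910 = 2.423% of market value

2.423%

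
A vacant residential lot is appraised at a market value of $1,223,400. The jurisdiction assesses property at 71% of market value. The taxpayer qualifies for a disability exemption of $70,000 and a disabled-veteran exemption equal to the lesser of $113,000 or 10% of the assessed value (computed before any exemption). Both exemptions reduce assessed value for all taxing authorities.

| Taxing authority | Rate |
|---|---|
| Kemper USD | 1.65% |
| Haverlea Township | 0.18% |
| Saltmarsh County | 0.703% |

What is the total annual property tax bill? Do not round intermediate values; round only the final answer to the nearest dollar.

$18,029

Assessed value = $1,223,400 × 0.71 = $868,614
Disabled-veteran exemption = min($113,000, 10% × $868,614) = min($113,000, $86,861.4) = $86,861.4 (percentage binds)
Taxable value = $868,614 − $70,000 − $86,861.4 = $711,752.6
Kemper USD: $711,752.6 × 0.0165 = $11,743.9179
Haverlea Township: $711,752.6 × 0.0018 = $1,281.15468
Saltmarsh County: $711,752.6 × 0.00703 = $5,003.620778
Total = $18,028.693358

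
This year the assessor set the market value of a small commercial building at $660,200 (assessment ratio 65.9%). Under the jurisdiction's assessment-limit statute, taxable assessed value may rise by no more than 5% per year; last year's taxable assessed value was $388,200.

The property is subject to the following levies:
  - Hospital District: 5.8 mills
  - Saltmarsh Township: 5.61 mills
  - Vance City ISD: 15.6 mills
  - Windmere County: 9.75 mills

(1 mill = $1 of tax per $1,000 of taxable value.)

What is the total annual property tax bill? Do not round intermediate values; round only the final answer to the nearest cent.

Uncapped assessed value = $660,200 × 0.659 = $435,071.8
Cap limit = $388,200 × 1.05 = $407,610
Taxable assessed value = min($435,071.8, $407,610) = $407,610 (cap binds)
Hospital District: $407,610 × 0.0058 = $2,364.138
Saltmarsh Township: $407,610 × 0.00561 = $2,286.6921
Vance City ISD: $407,610 × 0.0156 = $6,358.716
Windmere County: $407,610 × 0.00975 = $3,974.1975
Total = $14,983.7436

$14,983.74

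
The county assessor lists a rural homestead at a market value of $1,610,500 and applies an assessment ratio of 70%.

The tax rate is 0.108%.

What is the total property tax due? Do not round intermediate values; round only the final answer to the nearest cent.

$1,217.54

Assessed value = $1,610,500 × 0.7 = $1,127,350
Tax = $1,127,350 × 0.00108 = $1,217.538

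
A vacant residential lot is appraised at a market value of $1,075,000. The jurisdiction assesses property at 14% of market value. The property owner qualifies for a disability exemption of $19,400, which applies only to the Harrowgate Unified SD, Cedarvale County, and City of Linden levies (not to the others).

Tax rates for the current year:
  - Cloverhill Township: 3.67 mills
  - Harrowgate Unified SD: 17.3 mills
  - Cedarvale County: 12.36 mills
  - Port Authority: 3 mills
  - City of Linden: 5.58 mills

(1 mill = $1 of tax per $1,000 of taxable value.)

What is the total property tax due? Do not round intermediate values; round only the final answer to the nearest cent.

Assessed value = $1,075,000 × 0.14 = $150,500
Cloverhill Township: $150,500 × 0.00367 = $552.335
Harrowgate Unified SD: ($150,500 − $19,400) × 0.0173 = $131,100 × 0.0173 = $2,268.03
Cedarvale County: ($150,500 − $19,400) × 0.01236 = $131,100 × 0.01236 = $1,620.396
Port Authority: $150,500 × 0.003 = $451.5
City of Linden: ($150,500 − $19,400) × 0.00558 = $131,100 × 0.00558 = $731.538
Total = $5,623.799

$5,623.80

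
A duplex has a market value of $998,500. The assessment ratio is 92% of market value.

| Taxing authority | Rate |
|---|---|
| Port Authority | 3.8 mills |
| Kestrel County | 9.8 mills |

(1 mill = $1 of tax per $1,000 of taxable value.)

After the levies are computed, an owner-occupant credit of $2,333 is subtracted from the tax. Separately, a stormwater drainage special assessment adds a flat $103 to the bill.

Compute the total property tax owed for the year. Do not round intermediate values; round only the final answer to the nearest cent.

$10,263.23

Assessed value = $998,500 × 0.92 = $918,620
Port Authority: $918,620 × 0.0038 = $3,490.756
Kestrel County: $918,620 × 0.0098 = $9,002.476
Levies subtotal = $12,493.232
After credit = $12,493.232 − $2,333 = $10,160.232
Total = $10,160.232 + $103 = $10,263.232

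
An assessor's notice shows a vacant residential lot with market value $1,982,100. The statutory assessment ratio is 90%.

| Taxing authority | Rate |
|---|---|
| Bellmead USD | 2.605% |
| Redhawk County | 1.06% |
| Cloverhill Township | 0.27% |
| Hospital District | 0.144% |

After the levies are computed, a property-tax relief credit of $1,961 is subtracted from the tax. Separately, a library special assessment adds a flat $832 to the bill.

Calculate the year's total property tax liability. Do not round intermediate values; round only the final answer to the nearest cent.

Assessed value = $1,982,100 × 0.9 = $1,783,890
Bellmead USD: $1,783,890 × 0.02605 = $46,470.3345
Redhawk County: $1,783,890 × 0.0106 = $18,909.234
Cloverhill Township: $1,783,890 × 0.0027 = $4,816.503
Hospital District: $1,783,890 × 0.00144 = $2,568.8016
Levies subtotal = $72,764.8731
After credit = $72,764.8731 − $1,961 = $70,803.8731
Total = $70,803.8731 + $832 = $71,635.8731

$71,635.87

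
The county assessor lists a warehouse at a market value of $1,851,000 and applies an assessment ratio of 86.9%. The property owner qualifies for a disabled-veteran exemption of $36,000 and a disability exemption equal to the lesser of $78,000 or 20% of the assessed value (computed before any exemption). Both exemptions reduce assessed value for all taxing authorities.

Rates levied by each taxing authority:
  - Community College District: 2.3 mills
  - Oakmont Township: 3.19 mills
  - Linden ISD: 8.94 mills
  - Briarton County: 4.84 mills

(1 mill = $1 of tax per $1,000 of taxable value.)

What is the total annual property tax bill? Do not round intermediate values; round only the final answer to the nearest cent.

$28,799.38

Assessed value = $1,851,000 × 0.869 = $1,608,519
Disability exemption = min($78,000, 20% × $1,608,519) = min($78,000, $321,703.8) = $78,000 (dollar cap binds)
Taxable value = $1,608,519 − $36,000 − $78,000 = $1,494,519
Community College District: $1,494,519 × 0.0023 = $3,437.3937
Oakmont Township: $1,494,519 × 0.00319 = $4,767.51561
Linden ISD: $1,494,519 × 0.00894 = $13,360.99986
Briarton County: $1,494,519 × 0.00484 = $7,233.47196
Total = $28,799.38113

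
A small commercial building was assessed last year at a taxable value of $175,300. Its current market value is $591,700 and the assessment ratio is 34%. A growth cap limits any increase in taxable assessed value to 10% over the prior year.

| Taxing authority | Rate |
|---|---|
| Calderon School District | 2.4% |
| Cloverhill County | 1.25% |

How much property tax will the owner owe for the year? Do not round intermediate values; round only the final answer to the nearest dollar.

$7,038

Uncapped assessed value = $591,700 × 0.34 = $201,178
Cap limit = $175,300 × 1.1 = $192,830
Taxable assessed value = min($201,178, $192,830) = $192,830 (cap binds)
Calderon School District: $192,830 × 0.024 = $4,627.92
Cloverhill County: $192,830 × 0.0125 = $2,410.375
Total = $7,038.295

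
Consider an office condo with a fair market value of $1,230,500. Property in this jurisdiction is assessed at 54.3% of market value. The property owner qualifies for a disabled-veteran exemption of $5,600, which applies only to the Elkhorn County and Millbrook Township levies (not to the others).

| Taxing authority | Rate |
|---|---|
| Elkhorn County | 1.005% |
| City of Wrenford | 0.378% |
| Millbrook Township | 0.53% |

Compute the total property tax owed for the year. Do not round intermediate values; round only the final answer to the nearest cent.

$12,695.97

Assessed value = $1,230,500 × 0.543 = $668,161.5
Elkhorn County: ($668,161.5 − $5,600) × 0.01005 = $662,561.5 × 0.01005 = $6,658.743075
City of Wrenford: $668,161.5 × 0.00378 = $2,525.65047
Millbrook Township: ($668,161.5 − $5,600) × 0.0053 = $662,561.5 × 0.0053 = $3,511.57595
Total = $12,695.969495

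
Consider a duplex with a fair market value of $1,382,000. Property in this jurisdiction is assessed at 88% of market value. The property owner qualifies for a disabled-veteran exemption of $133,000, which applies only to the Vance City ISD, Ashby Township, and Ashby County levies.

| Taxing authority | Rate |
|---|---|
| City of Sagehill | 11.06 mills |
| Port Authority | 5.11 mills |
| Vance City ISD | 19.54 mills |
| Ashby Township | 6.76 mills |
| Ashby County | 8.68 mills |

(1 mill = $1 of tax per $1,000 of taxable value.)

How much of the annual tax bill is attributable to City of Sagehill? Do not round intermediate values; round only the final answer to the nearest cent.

Assessed value = $1,382,000 × 0.88 = $1,216,160
City of Sagehill taxable value = $1,216,160 (exemption does not apply)
City of Sagehill levy = $1,216,160 × 0.01106 = $13,450.7296

$13,450.73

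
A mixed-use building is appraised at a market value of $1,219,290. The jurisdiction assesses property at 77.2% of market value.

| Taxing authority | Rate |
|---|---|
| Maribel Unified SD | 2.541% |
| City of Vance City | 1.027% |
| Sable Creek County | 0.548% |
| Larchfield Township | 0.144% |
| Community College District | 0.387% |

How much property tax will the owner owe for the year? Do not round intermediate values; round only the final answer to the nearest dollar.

Assessed value = $1,219,290 × 0.772 = $941,291.88
Maribel Unified SD: $941,291.88 × 0.02541 = $23,918.2266708
City of Vance City: $941,291.88 × 0.01027 = $9,667.0676076
Sable Creek County: $941,291.88 × 0.00548 = $5,158.2795024
Larchfield Township: $941,291.88 × 0.00144 = $1,355.4603072
Community College District: $941,291.88 × 0.00387 = $3,642.7995756
Total = $23,918.2266708 + $9,667.0676076 + $5,158.2795024 + $1,355.4603072 + $3,642.7995756 = $43,741.8336636

$43,742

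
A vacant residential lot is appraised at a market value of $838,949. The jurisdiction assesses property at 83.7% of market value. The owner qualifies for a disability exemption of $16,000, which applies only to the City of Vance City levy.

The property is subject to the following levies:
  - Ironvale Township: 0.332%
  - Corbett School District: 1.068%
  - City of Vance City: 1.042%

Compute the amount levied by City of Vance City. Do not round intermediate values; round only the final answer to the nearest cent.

Assessed value = $838,949 × 0.837 = $702,200.313
City of Vance City taxable value = $702,200.313 − $16,000 = $686,200.313
City of Vance City levy = $686,200.313 × 0.01042 = $7,150.20726146

$7,150.21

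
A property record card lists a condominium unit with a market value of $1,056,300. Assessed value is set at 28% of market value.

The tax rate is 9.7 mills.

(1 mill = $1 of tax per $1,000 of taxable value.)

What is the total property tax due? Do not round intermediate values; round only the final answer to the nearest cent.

$2,868.91

Assessed value = $1,056,300 × 0.28 = $295,764
Tax = $295,764 × 0.0097 = $2,868.9108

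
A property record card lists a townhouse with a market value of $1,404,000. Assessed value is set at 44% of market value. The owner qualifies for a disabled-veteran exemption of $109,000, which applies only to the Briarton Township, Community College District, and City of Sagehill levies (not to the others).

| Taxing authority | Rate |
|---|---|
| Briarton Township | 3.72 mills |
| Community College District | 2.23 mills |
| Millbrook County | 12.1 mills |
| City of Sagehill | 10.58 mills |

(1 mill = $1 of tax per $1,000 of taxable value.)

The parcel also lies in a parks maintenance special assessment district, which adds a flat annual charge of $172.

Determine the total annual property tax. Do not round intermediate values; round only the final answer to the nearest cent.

$16,056.70

Assessed value = $1,404,000 × 0.44 = $617,760
Briarton Township: ($617,760 − $109,000) × 0.00372 = $508,760 × 0.00372 = $1,892.5872
Community College District: ($617,760 − $109,000) × 0.00223 = $508,760 × 0.00223 = $1,134.5348
Millbrook County: $617,760 × 0.0121 = $7,474.896
City of Sagehill: ($617,760 − $109,000) × 0.01058 = $508,760 × 0.01058 = $5,382.6808
Levies subtotal = $15,884.6988
Total = $15,884.6988 + $172 = $16,056.6988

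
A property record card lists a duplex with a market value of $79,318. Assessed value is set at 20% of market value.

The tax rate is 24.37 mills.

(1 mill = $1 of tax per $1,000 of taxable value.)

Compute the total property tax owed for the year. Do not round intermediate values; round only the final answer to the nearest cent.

$386.60

Assessed value = $79,318 × 0.2 = $15,863.6
Tax = $15,863.6 × 0.02437 = $386.595932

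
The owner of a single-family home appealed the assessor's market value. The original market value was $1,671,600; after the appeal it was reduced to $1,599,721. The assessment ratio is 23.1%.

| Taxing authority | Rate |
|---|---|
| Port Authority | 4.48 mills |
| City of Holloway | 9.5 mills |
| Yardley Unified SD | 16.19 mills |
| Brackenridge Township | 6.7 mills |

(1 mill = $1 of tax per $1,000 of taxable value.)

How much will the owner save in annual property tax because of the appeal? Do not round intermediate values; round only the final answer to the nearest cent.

$612.19

Old assessed value = $1,671,600 × 0.231 = $386,139.6
New assessed value = $1,599,721 × 0.231 = $369,535.551
Combined rate = 0.00448 + 0.0095 + 0.01619 + 0.0067 = 0.03687
Old tax = $386,139.6 × 0.03687 = $14,236.967052
New tax = $369,535.551 × 0.03687 = $13,624.77576537
Reduction = $14,236.967052 − $13,624.77576537 = $612.19128663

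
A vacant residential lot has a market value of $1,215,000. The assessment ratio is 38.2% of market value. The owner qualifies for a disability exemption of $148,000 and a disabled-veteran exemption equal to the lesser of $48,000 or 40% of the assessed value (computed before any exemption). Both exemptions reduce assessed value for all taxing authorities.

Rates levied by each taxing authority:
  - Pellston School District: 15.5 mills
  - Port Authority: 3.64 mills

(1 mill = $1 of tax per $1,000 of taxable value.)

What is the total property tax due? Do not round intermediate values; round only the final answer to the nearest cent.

Assessed value = $1,215,000 × 0.382 = $464,130
Disabled-veteran exemption = min($48,000, 40% × $464,130) = min($48,000, $185,652) = $48,000 (dollar cap binds)
Taxable value = $464,130 − $148,000 − $48,000 = $268,130
Pellston School District: $268,130 × 0.0155 = $4,156.015
Port Authority: $268,130 × 0.00364 = $975.9932
Total = $5,132.0082

$5,132.01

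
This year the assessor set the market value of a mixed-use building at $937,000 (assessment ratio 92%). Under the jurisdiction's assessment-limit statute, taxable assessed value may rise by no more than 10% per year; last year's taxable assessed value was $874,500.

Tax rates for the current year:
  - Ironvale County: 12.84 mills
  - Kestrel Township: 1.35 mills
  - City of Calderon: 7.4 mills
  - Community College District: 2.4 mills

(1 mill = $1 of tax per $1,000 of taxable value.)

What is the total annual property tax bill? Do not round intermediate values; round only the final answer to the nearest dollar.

Uncapped assessed value = $937,000 × 0.92 = $862,040
Cap limit = $874,500 × 1.1 = $961,950
Taxable assessed value = min($862,040, $961,950) = $862,040 (cap does not bind)
Ironvale County: $862,040 × 0.01284 = $11,068.5936
Kestrel Township: $862,040 × 0.00135 = $1,163.754
City of Calderon: $862,040 × 0.0074 = $6,379.096
Community College District: $862,040 × 0.0024 = $2,068.896
Total = $20,680.3396

$20,680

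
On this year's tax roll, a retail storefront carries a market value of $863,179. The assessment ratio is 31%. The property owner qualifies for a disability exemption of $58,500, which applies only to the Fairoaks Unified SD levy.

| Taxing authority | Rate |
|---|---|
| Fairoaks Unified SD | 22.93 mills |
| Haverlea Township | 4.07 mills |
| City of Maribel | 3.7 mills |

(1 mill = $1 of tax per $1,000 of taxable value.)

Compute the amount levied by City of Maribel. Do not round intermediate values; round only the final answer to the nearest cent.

$990.07

Assessed value = $863,179 × 0.31 = $267,585.49
City of Maribel taxable value = $267,585.49 (exemption does not apply)
City of Maribel levy = $267,585.49 × 0.0037 = $990.066313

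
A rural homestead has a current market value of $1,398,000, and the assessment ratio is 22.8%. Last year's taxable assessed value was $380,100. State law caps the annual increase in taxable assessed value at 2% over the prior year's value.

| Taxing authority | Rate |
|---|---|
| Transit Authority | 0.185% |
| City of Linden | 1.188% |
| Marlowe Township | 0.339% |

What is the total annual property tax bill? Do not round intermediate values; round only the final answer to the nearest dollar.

$5,457

Uncapped assessed value = $1,398,000 × 0.228 = $318,744
Cap limit = $380,100 × 1.02 = $387,702
Taxable assessed value = min($318,744, $387,702) = $318,744 (cap does not bind)
Transit Authority: $318,744 × 0.00185 = $589.6764
City of Linden: $318,744 × 0.01188 = $3,786.67872
Marlowe Township: $318,744 × 0.00339 = $1,080.54216
Total = $5,456.89728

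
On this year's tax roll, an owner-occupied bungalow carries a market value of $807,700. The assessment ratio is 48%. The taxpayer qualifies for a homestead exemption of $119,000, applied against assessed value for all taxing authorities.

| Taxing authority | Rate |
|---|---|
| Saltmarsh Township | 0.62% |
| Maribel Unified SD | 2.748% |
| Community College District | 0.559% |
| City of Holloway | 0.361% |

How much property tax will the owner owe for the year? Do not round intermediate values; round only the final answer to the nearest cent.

Assessed value = $807,700 × 0.48 = $387,696
Taxable value = $387,696 − $119,000 = $268,696
Saltmarsh Township: $268,696 × 0.0062 = $1,665.9152
Maribel Unified SD: $268,696 × 0.02748 = $7,383.76608
Community College District: $268,696 × 0.00559 = $1,502.01064
City of Holloway: $268,696 × 0.00361 = $969.99256
Total = $1,665.9152 + $7,383.76608 + $1,502.01064 + $969.99256 = $11,521.68448

$11,521.68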